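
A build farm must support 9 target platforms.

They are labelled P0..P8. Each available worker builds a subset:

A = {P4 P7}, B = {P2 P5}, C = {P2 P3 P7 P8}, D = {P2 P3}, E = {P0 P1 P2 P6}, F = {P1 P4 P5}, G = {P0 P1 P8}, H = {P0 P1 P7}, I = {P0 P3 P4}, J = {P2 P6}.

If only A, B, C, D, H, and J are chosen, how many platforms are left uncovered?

0

Union of A, B, C, D, H, J = {P0, P1, P2, P3, P4, P5, P6, P7, P8} — that's every platform, so 0 are uncovered.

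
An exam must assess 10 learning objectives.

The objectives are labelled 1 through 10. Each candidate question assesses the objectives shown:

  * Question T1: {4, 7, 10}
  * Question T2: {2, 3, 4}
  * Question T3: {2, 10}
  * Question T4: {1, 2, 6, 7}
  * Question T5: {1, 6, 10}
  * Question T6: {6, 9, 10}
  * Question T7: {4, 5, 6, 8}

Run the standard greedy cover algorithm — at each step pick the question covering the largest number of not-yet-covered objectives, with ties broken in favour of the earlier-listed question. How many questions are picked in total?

4

Greedy: pick T4 (covers 4 new) → pick T7 (covers 3 new) → pick T6 (covers 2 new) → pick T2 (covers 1 new). Total picks: 4.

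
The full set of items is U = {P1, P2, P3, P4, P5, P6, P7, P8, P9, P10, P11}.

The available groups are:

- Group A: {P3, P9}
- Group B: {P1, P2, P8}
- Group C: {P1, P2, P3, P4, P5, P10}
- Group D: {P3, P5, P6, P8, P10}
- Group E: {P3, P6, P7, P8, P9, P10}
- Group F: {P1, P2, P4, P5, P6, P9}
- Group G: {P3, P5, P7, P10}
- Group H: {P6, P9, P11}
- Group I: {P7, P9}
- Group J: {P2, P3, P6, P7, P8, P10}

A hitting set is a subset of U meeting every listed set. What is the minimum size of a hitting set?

3

T = {P2, P3, P9} meets every group (each contains at least one member of T), and |T| = 3.
The groups B, G, H are pairwise disjoint, so any hitting set needs a separate item for each — at least 3. Hence 3 is optimal.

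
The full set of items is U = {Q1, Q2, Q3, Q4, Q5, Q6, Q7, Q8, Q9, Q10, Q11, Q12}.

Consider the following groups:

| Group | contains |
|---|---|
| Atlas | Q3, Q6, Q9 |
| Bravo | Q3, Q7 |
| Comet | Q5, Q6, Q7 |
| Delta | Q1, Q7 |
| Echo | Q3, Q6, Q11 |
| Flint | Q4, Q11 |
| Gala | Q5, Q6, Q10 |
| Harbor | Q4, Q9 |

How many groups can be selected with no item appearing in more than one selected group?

Atlas, Delta, Flint are pairwise disjoint (Atlas={Q3,Q6,Q9}; Delta={Q1,Q7}; Flint={Q4,Q11}).
Every remaining group overlaps one of these, and no 4 of the listed groups are pairwise disjoint, so 3 is the maximum.

3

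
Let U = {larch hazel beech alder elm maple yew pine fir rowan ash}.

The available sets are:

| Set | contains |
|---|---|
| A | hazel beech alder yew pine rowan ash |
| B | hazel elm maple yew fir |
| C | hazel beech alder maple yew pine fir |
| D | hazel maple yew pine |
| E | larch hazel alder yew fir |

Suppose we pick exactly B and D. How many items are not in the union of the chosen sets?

5

Union of B, D = {hazel, elm, maple, yew, pine, fir}.
Not covered: larch, beech, alder, rowan, ash — 5 items.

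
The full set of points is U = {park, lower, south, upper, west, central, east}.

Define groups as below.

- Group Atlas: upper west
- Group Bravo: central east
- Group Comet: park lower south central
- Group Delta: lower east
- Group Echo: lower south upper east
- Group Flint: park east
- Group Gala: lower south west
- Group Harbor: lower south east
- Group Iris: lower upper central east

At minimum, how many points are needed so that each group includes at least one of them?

3

The 3 points {south, upper, east} hit every group.
No choice of 2 points meets every group, so 3 is the minimum.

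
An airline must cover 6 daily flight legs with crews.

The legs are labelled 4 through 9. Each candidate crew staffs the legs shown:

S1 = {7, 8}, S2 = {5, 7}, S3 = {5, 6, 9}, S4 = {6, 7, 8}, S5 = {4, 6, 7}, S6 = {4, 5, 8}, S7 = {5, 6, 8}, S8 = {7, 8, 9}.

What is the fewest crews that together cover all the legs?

3

Take {S3, S4, S6}. Their union is {4, 5, 6, 7, 8, 9}, which is all 6 legs.
No 2 of the 8 crews cover everything (all 28 combinations miss at least one leg), so 3 is optimal.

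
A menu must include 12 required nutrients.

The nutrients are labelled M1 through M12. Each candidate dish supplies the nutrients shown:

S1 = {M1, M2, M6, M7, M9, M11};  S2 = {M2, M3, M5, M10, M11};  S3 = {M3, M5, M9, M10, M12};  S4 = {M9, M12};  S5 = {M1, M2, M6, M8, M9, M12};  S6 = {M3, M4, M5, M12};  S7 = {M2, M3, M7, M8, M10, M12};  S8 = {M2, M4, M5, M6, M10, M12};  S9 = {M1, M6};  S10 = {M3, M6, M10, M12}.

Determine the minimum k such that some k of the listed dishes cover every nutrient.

3

Take {S1, S6, S7}. Their union is {M1, M2, M3, M4, M5, M6, M7, M8, M9, M10, M11, M12}, which is all 12 nutrients.
No 2 of the 10 dishes cover everything (all 45 combinations miss at least one nutrient), so 3 is optimal.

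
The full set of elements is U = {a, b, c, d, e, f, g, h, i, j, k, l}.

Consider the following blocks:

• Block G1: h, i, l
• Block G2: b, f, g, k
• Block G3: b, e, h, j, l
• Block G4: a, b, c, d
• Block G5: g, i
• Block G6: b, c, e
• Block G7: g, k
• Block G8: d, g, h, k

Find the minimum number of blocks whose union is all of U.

4

G2 and G3 and G4 and G5 together: G2 ∪ G3 ∪ G4 ∪ G5 = {a, b, c, d, e, f, g, h, i, j, k, l} — every element is covered.
Only G3 contains j, so G3 is forced; the remaining 7 elements need at least 3 more blocks (each remaining block adds at most 3) — so at least 4 blocks are needed, and 4 is optimal.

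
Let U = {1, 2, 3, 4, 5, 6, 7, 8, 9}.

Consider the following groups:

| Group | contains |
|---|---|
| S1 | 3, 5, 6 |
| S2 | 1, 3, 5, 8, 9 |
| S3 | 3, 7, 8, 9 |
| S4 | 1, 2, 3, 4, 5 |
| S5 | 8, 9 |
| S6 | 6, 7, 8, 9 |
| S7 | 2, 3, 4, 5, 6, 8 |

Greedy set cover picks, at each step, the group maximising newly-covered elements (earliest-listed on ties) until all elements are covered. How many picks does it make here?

Greedy: pick S7 (covers 6 new) → pick S2 (covers 2 new) → pick S3 (covers 1 new). Total picks: 3.
(The true minimum cover uses only 2 groups, so greedy is not optimal here.)

3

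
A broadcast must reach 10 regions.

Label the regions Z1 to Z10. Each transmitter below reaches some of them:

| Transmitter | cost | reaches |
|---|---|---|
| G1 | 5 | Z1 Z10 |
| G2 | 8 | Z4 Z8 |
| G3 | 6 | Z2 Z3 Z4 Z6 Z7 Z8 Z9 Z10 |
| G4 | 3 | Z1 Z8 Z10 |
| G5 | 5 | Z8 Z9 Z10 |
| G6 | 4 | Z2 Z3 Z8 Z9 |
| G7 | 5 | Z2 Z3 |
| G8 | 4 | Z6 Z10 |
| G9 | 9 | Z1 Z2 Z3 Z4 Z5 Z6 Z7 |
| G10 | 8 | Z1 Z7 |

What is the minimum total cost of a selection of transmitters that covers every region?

G5, G9 together cover every region (G5 ∪ G9 = {Z1, Z2, Z3, Z4, Z5, Z6, Z7, Z8, Z9, Z10}); total cost 5 + 9 = 14.
The greedy pick G3, G4, G9 costs 18; no covering selection beats 14.

14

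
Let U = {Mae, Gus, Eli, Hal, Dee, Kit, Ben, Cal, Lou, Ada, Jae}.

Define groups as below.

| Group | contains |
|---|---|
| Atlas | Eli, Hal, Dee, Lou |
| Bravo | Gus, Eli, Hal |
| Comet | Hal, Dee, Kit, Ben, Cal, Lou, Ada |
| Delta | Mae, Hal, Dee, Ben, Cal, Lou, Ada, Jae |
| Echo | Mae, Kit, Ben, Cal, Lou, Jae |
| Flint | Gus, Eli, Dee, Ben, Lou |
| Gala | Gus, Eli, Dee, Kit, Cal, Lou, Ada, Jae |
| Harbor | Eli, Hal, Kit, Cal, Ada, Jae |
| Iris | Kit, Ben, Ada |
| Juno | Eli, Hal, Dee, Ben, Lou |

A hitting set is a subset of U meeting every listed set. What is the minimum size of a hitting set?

The 2 elements {Eli, Ben} hit every group.
The groups Bravo, Iris are pairwise disjoint, so any hitting set needs a separate element for each — at least 2. Hence 2 is optimal.

2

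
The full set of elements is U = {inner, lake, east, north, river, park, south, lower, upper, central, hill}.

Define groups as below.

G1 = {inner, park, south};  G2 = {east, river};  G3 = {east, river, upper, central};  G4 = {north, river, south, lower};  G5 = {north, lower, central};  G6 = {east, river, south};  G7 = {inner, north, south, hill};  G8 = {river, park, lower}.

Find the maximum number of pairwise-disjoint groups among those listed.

G1, G2, G5 are pairwise disjoint (G1={inner,park,south}; G2={east,river}; G5={north,lower,central}).
Every remaining group overlaps one of these, and no 4 of the listed groups are pairwise disjoint, so 3 is the maximum.

3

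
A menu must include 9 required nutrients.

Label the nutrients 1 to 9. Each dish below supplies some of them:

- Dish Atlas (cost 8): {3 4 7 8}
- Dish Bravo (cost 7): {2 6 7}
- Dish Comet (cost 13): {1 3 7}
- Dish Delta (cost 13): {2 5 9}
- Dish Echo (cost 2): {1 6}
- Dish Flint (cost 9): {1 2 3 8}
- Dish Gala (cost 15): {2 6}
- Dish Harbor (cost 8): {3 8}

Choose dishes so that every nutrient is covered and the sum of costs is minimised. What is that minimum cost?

23

Atlas, Delta, Echo together cover every nutrient (Atlas ∪ Delta ∪ Echo = {1, 2, 3, 4, 5, 6, 7, 8, 9}); total cost 8 + 13 + 2 = 23.
No covering selection has total cost below 23.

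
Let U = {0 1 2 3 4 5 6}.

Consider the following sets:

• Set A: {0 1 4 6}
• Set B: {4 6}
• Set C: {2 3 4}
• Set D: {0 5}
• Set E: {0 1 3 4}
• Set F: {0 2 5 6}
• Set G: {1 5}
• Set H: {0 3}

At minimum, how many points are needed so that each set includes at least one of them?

The 3 points {0, 1, 4} hit every set.
The sets B, G, H are pairwise disjoint, so any hitting set needs a separate point for each — at least 3. Hence 3 is optimal.

3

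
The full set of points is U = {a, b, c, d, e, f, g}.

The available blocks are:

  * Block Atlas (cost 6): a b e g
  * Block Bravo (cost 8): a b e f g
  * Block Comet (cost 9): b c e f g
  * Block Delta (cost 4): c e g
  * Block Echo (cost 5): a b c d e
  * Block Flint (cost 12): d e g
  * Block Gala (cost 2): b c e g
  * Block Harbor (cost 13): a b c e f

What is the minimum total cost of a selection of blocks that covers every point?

Bravo, Echo together cover every point (Bravo ∪ Echo = {a, b, c, d, e, f, g}); total cost 8 + 5 = 13.
The greedy pick Gala, Echo, Bravo costs 15; no covering selection beats 13.

13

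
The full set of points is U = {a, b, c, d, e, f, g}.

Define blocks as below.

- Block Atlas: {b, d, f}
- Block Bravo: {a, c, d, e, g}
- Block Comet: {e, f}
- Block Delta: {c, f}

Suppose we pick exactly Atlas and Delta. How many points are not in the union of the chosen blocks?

3

Union of Atlas, Delta = {b, c, d, f}.
Not covered: a, e, g — 3 points.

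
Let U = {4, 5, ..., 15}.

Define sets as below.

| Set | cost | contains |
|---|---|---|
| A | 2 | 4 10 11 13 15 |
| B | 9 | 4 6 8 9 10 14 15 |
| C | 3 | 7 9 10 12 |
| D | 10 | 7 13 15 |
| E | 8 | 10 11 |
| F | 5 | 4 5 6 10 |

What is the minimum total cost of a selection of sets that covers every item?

19

A, B, C, F together cover every item (A ∪ B ∪ C ∪ F = {4, 5, 6, 7, 8, 9, 10, 11, 12, 13, 14, 15}); total cost 2 + 9 + 3 + 5 = 19.
No covering selection has total cost below 19.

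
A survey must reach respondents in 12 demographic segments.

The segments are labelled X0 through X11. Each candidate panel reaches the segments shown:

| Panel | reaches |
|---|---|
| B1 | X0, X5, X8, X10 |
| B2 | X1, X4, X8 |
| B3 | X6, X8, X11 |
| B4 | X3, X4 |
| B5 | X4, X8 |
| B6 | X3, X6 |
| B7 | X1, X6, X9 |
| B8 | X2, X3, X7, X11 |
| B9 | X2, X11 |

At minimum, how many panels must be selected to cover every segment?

Take {B1, B2, B7, B8}. Their union is {X0, X1, X2, X3, X4, X5, X6, X7, X8, X9, X10, X11}, which is all 12 segments.
Only B7 contains X9, so B7 is forced; the remaining 9 segments need at least 3 more panels (each remaining panel adds at most 4) — so at least 4 panels are needed, and 4 is optimal.

4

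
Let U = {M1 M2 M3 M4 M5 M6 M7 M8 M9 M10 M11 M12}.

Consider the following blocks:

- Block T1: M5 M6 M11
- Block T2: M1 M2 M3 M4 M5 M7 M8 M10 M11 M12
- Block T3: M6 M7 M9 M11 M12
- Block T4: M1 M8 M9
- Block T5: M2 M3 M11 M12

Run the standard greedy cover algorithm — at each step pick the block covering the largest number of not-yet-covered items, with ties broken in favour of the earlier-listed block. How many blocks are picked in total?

2

Greedy: pick T2 (covers 10 new) → pick T3 (covers 2 new). Total picks: 2.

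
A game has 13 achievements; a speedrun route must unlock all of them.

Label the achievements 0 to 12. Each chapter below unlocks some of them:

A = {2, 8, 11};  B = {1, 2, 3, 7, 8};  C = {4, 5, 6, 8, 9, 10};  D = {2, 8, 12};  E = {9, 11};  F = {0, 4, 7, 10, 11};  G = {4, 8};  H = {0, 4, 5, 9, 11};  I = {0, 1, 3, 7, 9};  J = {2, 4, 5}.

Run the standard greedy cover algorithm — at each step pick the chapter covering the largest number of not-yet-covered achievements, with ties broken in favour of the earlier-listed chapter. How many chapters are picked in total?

Greedy: pick C (covers 6 new) → pick B (covers 4 new) → pick F (covers 2 new) → pick D (covers 1 new). Total picks: 4.

4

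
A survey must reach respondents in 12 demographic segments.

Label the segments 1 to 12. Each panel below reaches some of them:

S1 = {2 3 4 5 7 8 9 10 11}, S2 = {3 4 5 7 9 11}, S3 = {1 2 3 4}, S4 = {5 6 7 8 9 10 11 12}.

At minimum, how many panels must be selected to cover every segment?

Take {S3, S4}. Their union is {1, 2, 3, 4, 5, 6, 7, 8, 9, 10, 11, 12}, which is all 12 segments.
No single panel has all 12 segments (the largest, S1, has 9), so 2 is optimal.

2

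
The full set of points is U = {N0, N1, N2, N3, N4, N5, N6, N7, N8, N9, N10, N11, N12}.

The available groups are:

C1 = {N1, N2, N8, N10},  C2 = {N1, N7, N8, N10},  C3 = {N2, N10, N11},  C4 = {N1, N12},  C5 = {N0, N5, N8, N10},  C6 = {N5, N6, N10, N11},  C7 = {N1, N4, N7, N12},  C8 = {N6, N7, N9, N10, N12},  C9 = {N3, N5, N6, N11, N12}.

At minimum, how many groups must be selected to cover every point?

C1, C5, C7, C8, and C9 cover everything between them: the union {N0, N1, N2, N3, N4, N5, N6, N7, N8, N9, N10, N11, N12} is all of U.
No 4 of the 9 groups cover everything (all 126 combinations miss at least one point), so 5 is optimal.

5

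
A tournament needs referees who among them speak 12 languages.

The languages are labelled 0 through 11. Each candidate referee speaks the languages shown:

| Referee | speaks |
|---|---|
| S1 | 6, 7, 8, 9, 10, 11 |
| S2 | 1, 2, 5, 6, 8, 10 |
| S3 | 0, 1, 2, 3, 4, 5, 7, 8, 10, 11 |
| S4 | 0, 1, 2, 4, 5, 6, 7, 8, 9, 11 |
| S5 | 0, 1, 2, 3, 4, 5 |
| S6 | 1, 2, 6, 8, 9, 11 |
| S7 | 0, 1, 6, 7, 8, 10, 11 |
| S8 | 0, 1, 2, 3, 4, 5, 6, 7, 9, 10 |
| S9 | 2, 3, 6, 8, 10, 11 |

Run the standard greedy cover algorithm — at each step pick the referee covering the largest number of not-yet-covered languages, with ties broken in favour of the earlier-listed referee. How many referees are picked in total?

Greedy: pick S3 (covers 10 new) → pick S1 (covers 2 new). Total picks: 2.

2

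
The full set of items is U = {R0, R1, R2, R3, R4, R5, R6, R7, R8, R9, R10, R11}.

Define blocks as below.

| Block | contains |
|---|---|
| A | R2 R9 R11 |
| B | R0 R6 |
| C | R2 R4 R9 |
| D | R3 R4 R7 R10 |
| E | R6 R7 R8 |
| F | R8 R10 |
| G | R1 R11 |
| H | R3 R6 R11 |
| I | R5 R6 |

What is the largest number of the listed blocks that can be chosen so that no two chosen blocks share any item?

4

B, C, F, G are pairwise disjoint (B={R0,R6}; C={R2,R4,R9}; F={R8,R10}; G={R1,R11}).
Every remaining block overlaps one of these, and no 5 of the listed blocks are pairwise disjoint, so 4 is the maximum.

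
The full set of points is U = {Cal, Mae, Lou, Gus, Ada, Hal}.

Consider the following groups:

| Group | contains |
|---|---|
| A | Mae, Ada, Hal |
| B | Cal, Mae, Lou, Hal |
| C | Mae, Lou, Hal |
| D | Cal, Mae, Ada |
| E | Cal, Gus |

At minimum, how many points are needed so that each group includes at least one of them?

Take H = {Mae, Gus}. Each listed group contains at least one of these, so H is a hitting set of size 2.
The groups C, E are pairwise disjoint, so any hitting set needs a separate point for each — at least 2. Hence 2 is optimal.

2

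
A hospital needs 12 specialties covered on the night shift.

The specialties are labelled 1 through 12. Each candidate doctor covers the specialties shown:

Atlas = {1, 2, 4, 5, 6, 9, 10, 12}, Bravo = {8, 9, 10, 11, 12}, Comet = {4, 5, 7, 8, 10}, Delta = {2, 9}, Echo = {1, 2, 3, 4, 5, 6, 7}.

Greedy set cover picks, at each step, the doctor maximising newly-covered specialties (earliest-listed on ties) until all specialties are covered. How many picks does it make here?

3

Greedy: pick Atlas (covers 8 new) → pick Bravo (covers 2 new) → pick Echo (covers 2 new). Total picks: 3.
(The true minimum cover uses only 2 doctors, so greedy is not optimal here.)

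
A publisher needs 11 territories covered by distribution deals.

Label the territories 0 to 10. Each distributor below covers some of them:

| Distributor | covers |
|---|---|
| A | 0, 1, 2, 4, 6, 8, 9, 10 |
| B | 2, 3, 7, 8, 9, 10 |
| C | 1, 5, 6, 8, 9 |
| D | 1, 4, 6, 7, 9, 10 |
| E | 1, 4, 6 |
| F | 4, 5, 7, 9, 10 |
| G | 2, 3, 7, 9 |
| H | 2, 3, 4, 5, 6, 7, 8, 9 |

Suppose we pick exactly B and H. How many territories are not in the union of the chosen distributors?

2

Union of B, H = {2, 3, 4, 5, 6, 7, 8, 9, 10}.
Not covered: 0, 1 — 2 territories.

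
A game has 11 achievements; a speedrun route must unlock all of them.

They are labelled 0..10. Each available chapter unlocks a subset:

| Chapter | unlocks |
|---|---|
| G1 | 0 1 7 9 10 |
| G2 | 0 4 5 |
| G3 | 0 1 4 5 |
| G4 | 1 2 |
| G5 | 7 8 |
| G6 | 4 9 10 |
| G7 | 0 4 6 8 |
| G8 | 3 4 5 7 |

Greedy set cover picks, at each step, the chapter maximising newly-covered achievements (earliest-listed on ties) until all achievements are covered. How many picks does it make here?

Greedy: pick G1 (covers 5 new) → pick G7 (covers 3 new) → pick G8 (covers 2 new) → pick G4 (covers 1 new). Total picks: 4.

4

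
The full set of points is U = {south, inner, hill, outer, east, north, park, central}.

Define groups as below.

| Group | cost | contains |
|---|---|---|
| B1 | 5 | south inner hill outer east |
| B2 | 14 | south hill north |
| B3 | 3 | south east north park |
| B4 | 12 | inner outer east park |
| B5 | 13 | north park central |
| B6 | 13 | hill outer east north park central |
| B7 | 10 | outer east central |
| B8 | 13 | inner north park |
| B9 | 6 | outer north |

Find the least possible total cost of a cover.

18

B1, B3, B7 together cover every point (B1 ∪ B3 ∪ B7 = {south, inner, hill, outer, east, north, park, central}); total cost 5 + 3 + 10 = 18.
No covering selection has total cost below 18.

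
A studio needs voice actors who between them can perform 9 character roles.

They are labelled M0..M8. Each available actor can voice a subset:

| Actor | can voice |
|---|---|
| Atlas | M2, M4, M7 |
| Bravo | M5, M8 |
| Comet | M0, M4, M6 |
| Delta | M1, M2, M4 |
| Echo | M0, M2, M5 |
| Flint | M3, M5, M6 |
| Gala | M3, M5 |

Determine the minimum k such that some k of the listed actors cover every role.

5

Take {Atlas, Bravo, Comet, Delta, Flint}. Their union is {M0, M1, M2, M3, M4, M5, M6, M7, M8}, which is all 9 roles.
No 4 of the 7 actors cover everything (all 35 combinations miss at least one role), so 5 is optimal.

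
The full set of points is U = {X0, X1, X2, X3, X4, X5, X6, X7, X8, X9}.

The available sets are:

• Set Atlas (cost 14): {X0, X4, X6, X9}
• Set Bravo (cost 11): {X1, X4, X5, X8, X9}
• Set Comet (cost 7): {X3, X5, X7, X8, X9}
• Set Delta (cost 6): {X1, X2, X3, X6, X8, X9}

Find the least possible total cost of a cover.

27

Atlas, Comet, Delta together cover every point (Atlas ∪ Comet ∪ Delta = {X0, X1, X2, X3, X4, X5, X6, X7, X8, X9}); total cost 14 + 7 + 6 = 27.
No covering selection has total cost below 27.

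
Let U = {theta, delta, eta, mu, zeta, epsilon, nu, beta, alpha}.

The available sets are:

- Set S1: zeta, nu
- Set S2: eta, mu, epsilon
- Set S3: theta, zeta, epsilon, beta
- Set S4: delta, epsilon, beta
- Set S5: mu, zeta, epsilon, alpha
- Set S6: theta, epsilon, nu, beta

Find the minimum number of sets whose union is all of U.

S2, S4, S5, and S6 cover everything between them: the union {theta, delta, eta, mu, zeta, epsilon, nu, beta, alpha} is all of U.
No 3 of the 6 sets cover everything (all 20 combinations miss at least one element), so 4 is optimal.

4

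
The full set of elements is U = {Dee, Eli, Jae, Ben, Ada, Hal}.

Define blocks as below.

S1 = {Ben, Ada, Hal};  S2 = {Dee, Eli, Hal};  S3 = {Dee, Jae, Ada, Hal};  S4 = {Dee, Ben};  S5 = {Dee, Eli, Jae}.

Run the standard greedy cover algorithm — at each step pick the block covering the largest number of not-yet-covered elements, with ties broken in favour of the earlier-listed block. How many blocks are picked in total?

Greedy: pick S3 (covers 4 new) → pick S1 (covers 1 new) → pick S2 (covers 1 new). Total picks: 3.
(The true minimum cover uses only 2 blocks, so greedy is not optimal here.)

3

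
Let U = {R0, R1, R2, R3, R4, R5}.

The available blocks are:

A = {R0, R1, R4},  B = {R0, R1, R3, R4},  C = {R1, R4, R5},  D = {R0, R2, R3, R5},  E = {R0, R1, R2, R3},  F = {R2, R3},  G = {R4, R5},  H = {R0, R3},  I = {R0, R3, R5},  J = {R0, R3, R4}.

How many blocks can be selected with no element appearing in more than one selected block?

2

G, H are pairwise disjoint (G={R4,R5}; H={R0,R3}).
Every remaining block overlaps one of these, and no 3 of the listed blocks are pairwise disjoint, so 2 is the maximum.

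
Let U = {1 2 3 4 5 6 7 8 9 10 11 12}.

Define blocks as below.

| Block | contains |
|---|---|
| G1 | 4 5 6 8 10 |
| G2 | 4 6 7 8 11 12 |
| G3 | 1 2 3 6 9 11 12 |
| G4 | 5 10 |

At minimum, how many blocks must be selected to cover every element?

G1 and G2 and G3 together: G1 ∪ G2 ∪ G3 = {1, 2, 3, 4, 5, 6, 7, 8, 9, 10, 11, 12} — every element is covered.
Only G3 contains 1, so G3 is forced; the remaining 5 elements need at least 2 more blocks (each remaining block adds at most 4) — so at least 3 blocks are needed, and 3 is optimal.

3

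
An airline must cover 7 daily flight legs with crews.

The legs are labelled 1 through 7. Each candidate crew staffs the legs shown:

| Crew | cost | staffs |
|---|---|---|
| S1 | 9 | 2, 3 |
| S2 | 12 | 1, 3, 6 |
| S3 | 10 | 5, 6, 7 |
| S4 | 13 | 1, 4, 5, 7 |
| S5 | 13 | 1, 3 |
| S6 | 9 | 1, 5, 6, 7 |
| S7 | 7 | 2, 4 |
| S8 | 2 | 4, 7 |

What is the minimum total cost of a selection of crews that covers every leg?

S1, S6, S8 together cover every leg (S1 ∪ S6 ∪ S8 = {1, 2, 3, 4, 5, 6, 7}); total cost 9 + 9 + 2 = 20.
No covering selection has total cost below 20.

20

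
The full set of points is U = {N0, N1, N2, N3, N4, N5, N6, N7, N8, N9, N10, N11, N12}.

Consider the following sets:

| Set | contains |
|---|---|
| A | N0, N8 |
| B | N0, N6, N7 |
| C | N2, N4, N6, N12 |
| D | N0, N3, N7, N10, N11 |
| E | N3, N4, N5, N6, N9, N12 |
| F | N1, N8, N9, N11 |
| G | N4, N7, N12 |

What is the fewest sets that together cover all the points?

4

C, D, E, and F cover everything between them: the union {N0, N1, N2, N3, N4, N5, N6, N7, N8, N9, N10, N11, N12} is all of U.
No 3 of the 7 sets cover everything (all 35 combinations miss at least one point), so 4 is optimal.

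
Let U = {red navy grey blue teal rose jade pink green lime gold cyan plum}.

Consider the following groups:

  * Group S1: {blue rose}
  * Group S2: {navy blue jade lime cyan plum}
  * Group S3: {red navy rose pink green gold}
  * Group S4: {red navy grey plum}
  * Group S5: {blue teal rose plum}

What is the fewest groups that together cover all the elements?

S2 and S3 and S4 and S5 together: S2 ∪ S3 ∪ S4 ∪ S5 = {red, navy, grey, blue, teal, rose, jade, pink, green, lime, gold, cyan, plum} — every element is covered.
Only S4 contains grey, so S4 is forced; the remaining 9 elements need at least 3 more groups (each remaining group adds at most 4) — so at least 4 groups are needed, and 4 is optimal.

4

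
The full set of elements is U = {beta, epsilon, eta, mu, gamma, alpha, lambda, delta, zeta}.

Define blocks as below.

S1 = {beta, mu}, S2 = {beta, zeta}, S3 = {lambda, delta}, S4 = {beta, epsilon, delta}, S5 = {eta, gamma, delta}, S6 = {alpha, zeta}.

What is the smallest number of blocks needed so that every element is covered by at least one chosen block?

S1, S3, S4, S5, and S6 cover everything between them: the union {beta, epsilon, eta, mu, gamma, alpha, lambda, delta, zeta} is all of U.
Only S3 contains lambda, so S3 is forced; the remaining 7 elements need at least 4 more blocks (each remaining block adds at most 2) — so at least 5 blocks are needed, and 5 is optimal.

5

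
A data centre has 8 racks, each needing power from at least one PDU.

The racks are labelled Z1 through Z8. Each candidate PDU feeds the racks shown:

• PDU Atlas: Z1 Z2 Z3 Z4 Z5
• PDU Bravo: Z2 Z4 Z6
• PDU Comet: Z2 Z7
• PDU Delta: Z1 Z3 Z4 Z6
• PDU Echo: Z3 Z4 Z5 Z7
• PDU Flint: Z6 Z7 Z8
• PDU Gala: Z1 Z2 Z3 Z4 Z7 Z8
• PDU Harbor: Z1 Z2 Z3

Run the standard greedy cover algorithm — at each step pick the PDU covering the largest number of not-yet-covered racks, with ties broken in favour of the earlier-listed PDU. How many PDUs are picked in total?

3

Greedy: pick Gala (covers 6 new) → pick Atlas (covers 1 new) → pick Bravo (covers 1 new). Total picks: 3.
(The true minimum cover uses only 2 PDUs, so greedy is not optimal here.)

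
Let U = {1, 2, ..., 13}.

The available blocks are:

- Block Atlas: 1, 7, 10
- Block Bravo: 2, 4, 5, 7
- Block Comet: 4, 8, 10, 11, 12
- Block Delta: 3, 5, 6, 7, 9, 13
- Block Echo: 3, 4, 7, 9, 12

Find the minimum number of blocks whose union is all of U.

Take {Atlas, Bravo, Comet, Delta}. Their union is {1, 2, 3, 4, 5, 6, 7, 8, 9, 10, 11, 12, 13}, which is all 13 items.
Only Bravo contains 2, so Bravo is forced; the remaining 9 items need at least 3 more blocks (each remaining block adds at most 4) — so at least 4 blocks are needed, and 4 is optimal.

4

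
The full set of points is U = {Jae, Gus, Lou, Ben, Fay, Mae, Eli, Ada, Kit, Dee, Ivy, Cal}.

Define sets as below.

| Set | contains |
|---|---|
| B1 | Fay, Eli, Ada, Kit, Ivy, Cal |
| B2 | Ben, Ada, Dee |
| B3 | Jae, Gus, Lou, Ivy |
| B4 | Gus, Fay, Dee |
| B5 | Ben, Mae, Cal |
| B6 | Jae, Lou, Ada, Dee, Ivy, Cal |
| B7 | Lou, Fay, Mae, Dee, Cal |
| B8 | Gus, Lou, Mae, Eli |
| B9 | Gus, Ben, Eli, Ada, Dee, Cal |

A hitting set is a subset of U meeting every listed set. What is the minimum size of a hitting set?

Take H = {Gus, Ada, Cal}. Each listed set contains at least one of these, so H is a hitting set of size 3.
No choice of 2 points meets every set, so 3 is the minimum.

3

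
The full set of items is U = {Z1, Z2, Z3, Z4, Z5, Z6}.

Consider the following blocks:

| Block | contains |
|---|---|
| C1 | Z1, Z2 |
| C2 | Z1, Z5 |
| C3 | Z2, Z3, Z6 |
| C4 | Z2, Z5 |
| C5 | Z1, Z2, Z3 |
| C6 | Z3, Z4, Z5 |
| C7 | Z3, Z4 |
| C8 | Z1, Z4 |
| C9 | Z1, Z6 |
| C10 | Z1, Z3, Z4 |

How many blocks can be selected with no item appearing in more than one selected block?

C4, C7, C9 are pairwise disjoint (C4={Z2,Z5}; C7={Z3,Z4}; C9={Z1,Z6}).
Every remaining block overlaps one of these, and no 4 of the listed blocks are pairwise disjoint, so 3 is the maximum.

3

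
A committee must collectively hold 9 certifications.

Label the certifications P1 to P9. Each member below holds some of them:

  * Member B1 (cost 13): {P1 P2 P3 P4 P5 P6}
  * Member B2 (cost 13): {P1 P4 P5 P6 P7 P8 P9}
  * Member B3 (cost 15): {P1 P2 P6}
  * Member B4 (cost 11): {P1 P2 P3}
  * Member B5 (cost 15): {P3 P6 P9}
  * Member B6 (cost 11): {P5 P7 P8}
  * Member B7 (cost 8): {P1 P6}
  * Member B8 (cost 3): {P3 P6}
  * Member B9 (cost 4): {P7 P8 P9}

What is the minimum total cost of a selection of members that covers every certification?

17

B1, B9 together cover every certification (B1 ∪ B9 = {P1, P2, P3, P4, P5, P6, P7, P8, P9}); total cost 13 + 4 = 17.
The greedy pick B9, B8, B1 costs 20; no covering selection beats 17.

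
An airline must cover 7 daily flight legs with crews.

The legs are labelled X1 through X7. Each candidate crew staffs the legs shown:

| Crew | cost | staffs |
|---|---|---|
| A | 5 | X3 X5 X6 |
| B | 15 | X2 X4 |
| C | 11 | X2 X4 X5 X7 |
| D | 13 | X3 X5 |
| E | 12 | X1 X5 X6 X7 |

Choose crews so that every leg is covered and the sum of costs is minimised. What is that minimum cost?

A, C, E together cover every leg (A ∪ C ∪ E = {X1, X2, X3, X4, X5, X6, X7}); total cost 5 + 11 + 12 = 28.
No covering selection has total cost below 28.

28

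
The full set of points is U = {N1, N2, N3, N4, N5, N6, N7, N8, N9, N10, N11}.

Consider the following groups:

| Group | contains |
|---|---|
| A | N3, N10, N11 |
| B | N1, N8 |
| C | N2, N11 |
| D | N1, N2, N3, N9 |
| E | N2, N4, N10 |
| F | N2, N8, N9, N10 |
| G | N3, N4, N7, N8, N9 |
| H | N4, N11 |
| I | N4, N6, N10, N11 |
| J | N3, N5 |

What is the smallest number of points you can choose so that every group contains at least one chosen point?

The 4 points {N1, N2, N3, N11} hit every group.
No choice of 3 points meets every group, so 4 is the minimum.

4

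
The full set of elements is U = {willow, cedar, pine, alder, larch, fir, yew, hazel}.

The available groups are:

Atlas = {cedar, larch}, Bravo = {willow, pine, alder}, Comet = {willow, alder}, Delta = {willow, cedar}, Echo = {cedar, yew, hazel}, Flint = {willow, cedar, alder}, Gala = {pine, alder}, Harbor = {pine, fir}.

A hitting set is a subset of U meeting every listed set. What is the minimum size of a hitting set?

3

The 3 elements {cedar, alder, fir} hit every group.
The groups Comet, Echo, Harbor are pairwise disjoint, so any hitting set needs a separate element for each — at least 3. Hence 3 is optimal.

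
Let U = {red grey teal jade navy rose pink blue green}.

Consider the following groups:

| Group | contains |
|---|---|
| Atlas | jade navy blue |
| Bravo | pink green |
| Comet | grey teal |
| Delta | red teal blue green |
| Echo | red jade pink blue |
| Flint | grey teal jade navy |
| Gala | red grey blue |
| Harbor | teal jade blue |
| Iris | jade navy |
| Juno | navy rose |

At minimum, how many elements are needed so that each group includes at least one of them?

Take H = {grey, jade, navy, green}. Each listed group contains at least one of these, so H is a hitting set of size 4.
No choice of 3 elements meets every group, so 4 is the minimum.

4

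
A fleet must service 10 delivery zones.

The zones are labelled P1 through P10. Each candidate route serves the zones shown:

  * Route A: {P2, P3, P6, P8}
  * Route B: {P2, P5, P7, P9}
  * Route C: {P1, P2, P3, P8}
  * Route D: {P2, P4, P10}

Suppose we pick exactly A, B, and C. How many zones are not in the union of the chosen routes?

Union of A, B, C = {P1, P2, P3, P5, P6, P7, P8, P9}.
Not covered: P4, P10 — 2 zones.

2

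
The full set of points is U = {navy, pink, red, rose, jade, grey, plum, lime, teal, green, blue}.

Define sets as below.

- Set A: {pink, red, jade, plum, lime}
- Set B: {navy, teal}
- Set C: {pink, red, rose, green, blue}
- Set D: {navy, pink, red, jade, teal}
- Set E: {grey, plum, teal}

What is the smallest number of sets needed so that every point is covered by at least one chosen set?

4

A, C, D, and E cover everything between them: the union {navy, pink, red, rose, jade, grey, plum, lime, teal, green, blue} is all of U.
No 3 of the 5 sets cover everything (all 10 combinations miss at least one point), so 4 is optimal.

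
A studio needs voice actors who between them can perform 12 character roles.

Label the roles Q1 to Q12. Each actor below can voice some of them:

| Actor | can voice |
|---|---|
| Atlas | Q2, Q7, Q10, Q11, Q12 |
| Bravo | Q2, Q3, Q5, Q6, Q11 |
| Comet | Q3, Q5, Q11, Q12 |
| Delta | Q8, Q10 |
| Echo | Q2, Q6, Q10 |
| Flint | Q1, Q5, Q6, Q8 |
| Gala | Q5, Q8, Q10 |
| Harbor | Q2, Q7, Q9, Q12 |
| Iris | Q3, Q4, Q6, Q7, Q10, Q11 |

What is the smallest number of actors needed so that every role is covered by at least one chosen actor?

Take {Flint, Harbor, Iris}. Their union is {Q1, Q2, Q3, Q4, Q5, Q6, Q7, Q8, Q9, Q10, Q11, Q12}, which is all 12 roles.
Only Flint contains Q1, so Flint is forced; the remaining 8 roles need at least 2 more actors (each remaining actor adds at most 5) — so at least 3 actors are needed, and 3 is optimal.

3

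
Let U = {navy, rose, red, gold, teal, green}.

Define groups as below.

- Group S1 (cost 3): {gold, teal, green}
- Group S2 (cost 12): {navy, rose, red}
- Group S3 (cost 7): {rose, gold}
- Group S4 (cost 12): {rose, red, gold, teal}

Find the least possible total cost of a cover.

15

S1, S2 together cover every point (S1 ∪ S2 = {navy, rose, red, gold, teal, green}); total cost 3 + 12 = 15.
No covering selection has total cost below 15.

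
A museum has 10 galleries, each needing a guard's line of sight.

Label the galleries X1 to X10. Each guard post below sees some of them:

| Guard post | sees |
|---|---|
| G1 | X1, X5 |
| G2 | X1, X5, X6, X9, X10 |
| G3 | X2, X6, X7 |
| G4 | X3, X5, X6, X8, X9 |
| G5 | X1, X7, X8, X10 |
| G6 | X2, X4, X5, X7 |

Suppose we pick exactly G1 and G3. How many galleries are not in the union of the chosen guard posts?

Union of G1, G3 = {X1, X2, X5, X6, X7}.
Not covered: X3, X4, X8, X9, X10 — 5 galleries.

5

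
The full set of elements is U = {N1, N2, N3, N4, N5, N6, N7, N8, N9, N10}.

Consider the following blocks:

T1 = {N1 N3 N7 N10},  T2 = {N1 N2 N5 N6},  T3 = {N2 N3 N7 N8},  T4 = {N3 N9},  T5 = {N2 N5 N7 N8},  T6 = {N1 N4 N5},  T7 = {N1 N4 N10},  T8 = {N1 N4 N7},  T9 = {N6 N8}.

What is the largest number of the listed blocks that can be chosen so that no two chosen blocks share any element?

T4, T8, T9 are pairwise disjoint (T4={N3,N9}; T8={N1,N4,N7}; T9={N6,N8}).
Every remaining block overlaps one of these, and no 4 of the listed blocks are pairwise disjoint, so 3 is the maximum.

3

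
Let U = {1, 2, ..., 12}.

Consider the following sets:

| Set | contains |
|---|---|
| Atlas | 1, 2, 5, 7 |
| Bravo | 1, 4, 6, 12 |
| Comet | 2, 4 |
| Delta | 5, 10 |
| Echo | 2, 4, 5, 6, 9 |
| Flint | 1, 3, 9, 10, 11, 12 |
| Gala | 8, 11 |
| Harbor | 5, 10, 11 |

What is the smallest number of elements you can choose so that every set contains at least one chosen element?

Take H = {4, 5, 11}. Each listed set contains at least one of these, so H is a hitting set of size 3.
The sets Comet, Delta, Gala are pairwise disjoint, so any hitting set needs a separate element for each — at least 3. Hence 3 is optimal.

3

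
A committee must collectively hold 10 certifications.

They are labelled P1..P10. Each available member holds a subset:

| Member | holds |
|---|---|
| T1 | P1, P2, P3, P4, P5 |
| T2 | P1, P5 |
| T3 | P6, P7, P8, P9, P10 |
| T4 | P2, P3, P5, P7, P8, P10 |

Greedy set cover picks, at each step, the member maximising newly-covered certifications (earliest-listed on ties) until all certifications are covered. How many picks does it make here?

Greedy: pick T4 (covers 6 new) → pick T1 (covers 2 new) → pick T3 (covers 2 new). Total picks: 3.
(The true minimum cover uses only 2 members, so greedy is not optimal here.)

3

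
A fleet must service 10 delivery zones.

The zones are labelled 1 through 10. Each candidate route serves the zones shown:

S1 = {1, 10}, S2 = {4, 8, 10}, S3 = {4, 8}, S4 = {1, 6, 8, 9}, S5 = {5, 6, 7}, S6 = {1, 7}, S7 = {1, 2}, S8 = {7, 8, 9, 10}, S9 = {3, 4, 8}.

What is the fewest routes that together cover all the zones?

4

Take {S5, S7, S8, S9}. Their union is {1, 2, 3, 4, 5, 6, 7, 8, 9, 10}, which is all 10 zones.
Only S9 contains 3, so S9 is forced; the remaining 7 zones need at least 3 more routes (each remaining route adds at most 3) — so at least 4 routes are needed, and 4 is optimal.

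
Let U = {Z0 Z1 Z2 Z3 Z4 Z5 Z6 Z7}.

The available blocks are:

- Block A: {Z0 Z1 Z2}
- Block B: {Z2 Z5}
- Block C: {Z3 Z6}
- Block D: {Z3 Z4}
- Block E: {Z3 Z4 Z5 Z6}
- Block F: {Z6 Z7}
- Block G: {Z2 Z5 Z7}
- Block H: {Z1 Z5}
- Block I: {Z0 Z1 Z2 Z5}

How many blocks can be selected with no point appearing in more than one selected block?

3

D, F, H are pairwise disjoint (D={Z3,Z4}; F={Z6,Z7}; H={Z1,Z5}).
Every remaining block overlaps one of these, and no 4 of the listed blocks are pairwise disjoint, so 3 is the maximum.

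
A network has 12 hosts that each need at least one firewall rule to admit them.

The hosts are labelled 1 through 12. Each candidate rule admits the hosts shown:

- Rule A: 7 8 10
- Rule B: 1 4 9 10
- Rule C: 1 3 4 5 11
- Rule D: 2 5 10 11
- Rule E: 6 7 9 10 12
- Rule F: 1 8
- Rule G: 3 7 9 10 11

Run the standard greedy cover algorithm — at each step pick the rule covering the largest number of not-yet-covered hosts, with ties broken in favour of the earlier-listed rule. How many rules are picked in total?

Greedy: pick C (covers 5 new) → pick E (covers 5 new) → pick A (covers 1 new) → pick D (covers 1 new). Total picks: 4.

4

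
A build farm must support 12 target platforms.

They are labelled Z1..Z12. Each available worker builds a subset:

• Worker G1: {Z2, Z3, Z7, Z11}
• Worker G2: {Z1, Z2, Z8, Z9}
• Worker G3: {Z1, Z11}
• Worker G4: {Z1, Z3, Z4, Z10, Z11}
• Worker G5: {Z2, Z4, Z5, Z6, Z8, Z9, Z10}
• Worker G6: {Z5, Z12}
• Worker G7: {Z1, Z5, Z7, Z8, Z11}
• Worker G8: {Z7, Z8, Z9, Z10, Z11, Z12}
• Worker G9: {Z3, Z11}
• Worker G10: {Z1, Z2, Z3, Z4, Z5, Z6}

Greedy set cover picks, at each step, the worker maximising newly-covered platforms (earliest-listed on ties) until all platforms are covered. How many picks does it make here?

Greedy: pick G5 (covers 7 new) → pick G1 (covers 3 new) → pick G2 (covers 1 new) → pick G6 (covers 1 new). Total picks: 4.
(The true minimum cover uses only 2 workers, so greedy is not optimal here.)

4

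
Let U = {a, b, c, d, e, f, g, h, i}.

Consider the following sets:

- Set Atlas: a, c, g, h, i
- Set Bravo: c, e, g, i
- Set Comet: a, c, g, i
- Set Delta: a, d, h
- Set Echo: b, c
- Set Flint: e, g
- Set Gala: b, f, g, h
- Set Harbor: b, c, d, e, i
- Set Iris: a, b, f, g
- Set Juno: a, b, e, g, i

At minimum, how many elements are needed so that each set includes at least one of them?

The 3 elements {a, b, g} hit every set.
The sets Delta, Echo, Flint are pairwise disjoint, so any hitting set needs a separate element for each — at least 3. Hence 3 is optimal.

3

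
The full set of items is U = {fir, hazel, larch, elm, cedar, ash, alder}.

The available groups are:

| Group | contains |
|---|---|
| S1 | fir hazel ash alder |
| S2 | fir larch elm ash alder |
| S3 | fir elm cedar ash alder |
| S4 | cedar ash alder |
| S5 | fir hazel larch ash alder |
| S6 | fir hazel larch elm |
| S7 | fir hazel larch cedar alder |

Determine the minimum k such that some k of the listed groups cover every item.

2

S3 and S6 cover everything between them: the union {fir, hazel, larch, elm, cedar, ash, alder} is all of U.
No single group has all 7 items (the largest, S2, has 5), so 2 is optimal.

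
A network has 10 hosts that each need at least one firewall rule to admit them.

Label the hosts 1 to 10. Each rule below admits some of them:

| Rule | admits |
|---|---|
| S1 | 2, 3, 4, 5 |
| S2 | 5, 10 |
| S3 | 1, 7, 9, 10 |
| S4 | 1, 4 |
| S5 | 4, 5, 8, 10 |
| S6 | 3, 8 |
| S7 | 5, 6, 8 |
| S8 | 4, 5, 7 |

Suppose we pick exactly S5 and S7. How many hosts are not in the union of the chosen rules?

5

Union of S5, S7 = {4, 5, 6, 8, 10}.
Not covered: 1, 2, 3, 7, 9 — 5 hosts.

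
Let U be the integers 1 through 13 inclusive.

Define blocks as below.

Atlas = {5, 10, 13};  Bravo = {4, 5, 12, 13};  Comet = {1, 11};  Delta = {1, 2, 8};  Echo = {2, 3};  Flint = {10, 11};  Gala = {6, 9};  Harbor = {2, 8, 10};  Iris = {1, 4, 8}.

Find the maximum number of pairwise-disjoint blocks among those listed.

4

Bravo, Comet, Echo, Gala are pairwise disjoint (Bravo={4,5,12,13}; Comet={1,11}; Echo={2,3}; Gala={6,9}).
Every remaining block overlaps one of these, and no 5 of the listed blocks are pairwise disjoint, so 4 is the maximum.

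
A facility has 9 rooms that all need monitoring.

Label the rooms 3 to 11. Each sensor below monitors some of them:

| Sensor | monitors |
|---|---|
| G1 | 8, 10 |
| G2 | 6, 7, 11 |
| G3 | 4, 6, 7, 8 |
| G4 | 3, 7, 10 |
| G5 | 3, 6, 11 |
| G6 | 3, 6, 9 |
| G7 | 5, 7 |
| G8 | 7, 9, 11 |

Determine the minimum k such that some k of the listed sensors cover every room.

Take {G3, G4, G7, G8}. Their union is {3, 4, 5, 6, 7, 8, 9, 10, 11}, which is all 9 rooms.
Only G3 contains 4, so G3 is forced; the remaining 5 rooms need at least 3 more sensors (each remaining sensor adds at most 2) — so at least 4 sensors are needed, and 4 is optimal.

4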